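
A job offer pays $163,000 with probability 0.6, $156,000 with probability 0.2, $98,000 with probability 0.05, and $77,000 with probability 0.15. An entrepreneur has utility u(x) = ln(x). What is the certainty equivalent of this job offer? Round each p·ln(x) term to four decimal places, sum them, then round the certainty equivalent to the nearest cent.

E[u] = 0.6·ln(163000) + 0.2·ln(156000) + 0.05·ln(98000) + 0.15·ln(77000) = 7.2009 + 2.3915 + 0.5746 + 1.6877 = 11.8547
CE = e^11.8547 ≈ 140744.29

$140,744.29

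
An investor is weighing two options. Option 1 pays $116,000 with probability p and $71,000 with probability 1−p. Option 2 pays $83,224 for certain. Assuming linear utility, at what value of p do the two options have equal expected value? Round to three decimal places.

p·116000 + (1−p)·71000 = 83224
45000p + 71000 = 83224
p = (83224 − 71000) / 45000

p = 0.272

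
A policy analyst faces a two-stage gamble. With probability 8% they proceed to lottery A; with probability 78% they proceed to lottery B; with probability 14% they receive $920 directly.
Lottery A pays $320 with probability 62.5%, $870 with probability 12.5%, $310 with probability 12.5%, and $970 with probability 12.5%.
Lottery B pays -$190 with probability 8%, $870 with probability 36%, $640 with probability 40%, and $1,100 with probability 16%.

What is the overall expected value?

$735.70

EV(A) = 0.625 × 320 + 0.125 × 870 + 0.125 × 310 + 0.125 × 970 = 200 + 108.75 + 38.75 + 121.25 = 468.75
EV(B) = 0.08 × (-190) + 0.36 × 870 + 0.4 × 640 + 0.16 × 1100 = -15.2 + 313.2 + 256 + 176 = 730
Branch C: 920 (certain)
Overall = 0.08 × 468.75 + 0.78 × 730 + 0.14 × 920 = 37.5 + 569.4 + 128.8 = 735.7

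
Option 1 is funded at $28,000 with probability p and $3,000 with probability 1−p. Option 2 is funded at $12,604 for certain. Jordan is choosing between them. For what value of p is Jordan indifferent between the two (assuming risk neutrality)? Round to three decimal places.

p·28000 + (1−p)·3000 = 12604
25000p + 3000 = 12604
p = (12604 − 3000) / 25000

p = 0.384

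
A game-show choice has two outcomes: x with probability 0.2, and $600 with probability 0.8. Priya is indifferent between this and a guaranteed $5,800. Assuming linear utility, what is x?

0.2·x + 0.8·600 = 5800
0.2·x = 5800 − 480 = 5320
x = 5320 / 0.2 = 26600

x = $26,600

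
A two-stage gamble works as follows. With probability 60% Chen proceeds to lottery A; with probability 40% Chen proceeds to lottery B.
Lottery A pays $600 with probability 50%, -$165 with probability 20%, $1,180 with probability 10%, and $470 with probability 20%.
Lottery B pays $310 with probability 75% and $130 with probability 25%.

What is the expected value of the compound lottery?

EV(A) = 0.5 × 600 + 0.2 × (-165) + 0.1 × 1180 + 0.2 × 470 = 300 − 33 + 118 + 94 = 479
EV(B) = 0.75 × 310 + 0.25 × 130 = 232.5 + 32.5 = 265
Overall = 0.6 × 479 + 0.4 × 265 = 287.4 + 106 = 393.4

$393.40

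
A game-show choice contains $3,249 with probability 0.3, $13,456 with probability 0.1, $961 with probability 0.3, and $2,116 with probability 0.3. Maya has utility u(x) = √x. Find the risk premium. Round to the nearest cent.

E[u] = 0.3·√3249 + 0.1·√13456 + 0.3·√961 + 0.3·√2116 = 0.3·57 + 0.1·116 + 0.3·31 + 0.3·46 = 51.8
CE = (51.8)² = 2683.24
Risk premium = EV − CE = 3243.4 − 2683.24 = 560.16

$560.16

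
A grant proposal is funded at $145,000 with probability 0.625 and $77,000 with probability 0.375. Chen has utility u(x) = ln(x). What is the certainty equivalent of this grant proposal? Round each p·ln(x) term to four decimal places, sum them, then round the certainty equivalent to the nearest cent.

E[u] = 0.625·ln(145000) + 0.375·ln(77000) = 7.4278 + 4.2193 = 11.6471
CE = e^11.6471 ≈ 114359.24

$114,359.24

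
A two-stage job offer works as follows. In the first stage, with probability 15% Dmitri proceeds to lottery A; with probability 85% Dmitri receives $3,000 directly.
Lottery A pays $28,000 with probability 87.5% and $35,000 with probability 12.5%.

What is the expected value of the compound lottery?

EV(A) = 0.875 × 28000 + 0.125 × 35000 = 24500 + 4375 = 28875
Branch B: 3000 (certain)
Overall = 0.15 × 28875 + 0.85 × 3000 = 4331.25 + 2550 = 6881.25

$6,881.25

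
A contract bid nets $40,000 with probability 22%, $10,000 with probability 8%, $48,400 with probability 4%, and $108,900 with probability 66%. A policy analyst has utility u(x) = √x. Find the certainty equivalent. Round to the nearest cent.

$77,617.96

E[u] = 0.22·√40000 + 0.08·√10000 + 0.04·√48400 + 0.66·√108900 = 0.22·200 + 0.08·100 + 0.04·220 + 0.66·330 = 278.6
CE = (278.6)² = 77617.96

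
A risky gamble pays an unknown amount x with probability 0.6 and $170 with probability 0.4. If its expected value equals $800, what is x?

0.6·x + 0.4·170 = 800
0.6·x = 800 − 68 = 732
x = 732 / 0.6 = 1220

x = $1,220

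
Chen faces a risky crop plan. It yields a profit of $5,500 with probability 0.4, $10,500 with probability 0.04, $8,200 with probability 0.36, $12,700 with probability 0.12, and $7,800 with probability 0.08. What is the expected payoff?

$7,720

EV = 0.4 × 5500 + 0.04 × 10500 + 0.36 × 8200 + 0.12 × 12700 + 0.08 × 7800 = 2200 + 420 + 2952 + 1524 + 624 = 7720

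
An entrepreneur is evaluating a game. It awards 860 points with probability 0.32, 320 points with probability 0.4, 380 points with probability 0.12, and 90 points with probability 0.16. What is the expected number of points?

463.2 points

EV = 0.32 × 860 + 0.4 × 320 + 0.12 × 380 + 0.16 × 90 = 275.2 + 128 + 45.6 + 14.4 = 463.2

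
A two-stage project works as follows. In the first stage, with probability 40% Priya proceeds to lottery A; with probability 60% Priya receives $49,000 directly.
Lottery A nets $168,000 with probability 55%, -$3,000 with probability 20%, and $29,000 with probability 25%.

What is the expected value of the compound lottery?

EV(A) = 0.55 × 168000 + 0.2 × (-3000) + 0.25 × 29000 = 92400 − 600 + 7250 = 99050
Branch B: 49000 (certain)
Overall = 0.4 × 99050 + 0.6 × 49000 = 39620 + 29400 = 69020

$69,020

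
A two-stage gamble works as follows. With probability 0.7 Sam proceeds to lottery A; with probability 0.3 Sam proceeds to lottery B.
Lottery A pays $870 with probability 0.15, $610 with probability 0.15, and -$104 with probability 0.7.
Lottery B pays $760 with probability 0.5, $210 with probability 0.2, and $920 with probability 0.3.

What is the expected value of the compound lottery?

$313.84

EV(A) = 0.15 × 870 + 0.15 × 610 + 0.7 × (-104) = 130.5 + 91.5 − 72.8 = 149.2
EV(B) = 0.5 × 760 + 0.2 × 210 + 0.3 × 920 = 380 + 42 + 276 = 698
Overall = 0.7 × 149.2 + 0.3 × 698 = 104.44 + 209.4 = 313.84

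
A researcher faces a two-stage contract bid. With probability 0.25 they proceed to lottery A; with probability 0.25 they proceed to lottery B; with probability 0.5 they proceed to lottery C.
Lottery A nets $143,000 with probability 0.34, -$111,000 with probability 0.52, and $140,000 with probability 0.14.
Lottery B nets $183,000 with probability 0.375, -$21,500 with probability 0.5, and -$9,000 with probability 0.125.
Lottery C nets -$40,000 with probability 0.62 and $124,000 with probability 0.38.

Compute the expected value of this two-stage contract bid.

EV(A) = 0.34 × 143000 + 0.52 × (-111000) + 0.14 × 140000 = 48620 − 57720 + 19600 = 10500
EV(B) = 0.375 × 183000 + 0.5 × (-21500) + 0.125 × (-9000) = 68625 − 10750 − 1125 = 56750
EV(C) = 0.62 × (-40000) + 0.38 × 124000 = -24800 + 47120 = 22320
Overall = 0.25 × 10500 + 0.25 × 56750 + 0.5 × 22320 = 2625 + 14187.5 + 11160 = 27972.5

$27,972.50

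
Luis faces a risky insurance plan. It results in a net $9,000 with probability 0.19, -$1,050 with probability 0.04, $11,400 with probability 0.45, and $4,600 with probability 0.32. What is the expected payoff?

EV = 0.19 × 9000 + 0.04 × (-1050) + 0.45 × 11400 + 0.32 × 4600 = 1710 − 42 + 5130 + 1472 = 8270

$8,270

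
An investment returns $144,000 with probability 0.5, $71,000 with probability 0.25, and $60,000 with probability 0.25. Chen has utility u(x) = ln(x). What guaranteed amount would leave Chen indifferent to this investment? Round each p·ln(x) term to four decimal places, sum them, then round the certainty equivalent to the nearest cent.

E[u] = 0.5·ln(144000) + 0.25·ln(71000) + 0.25·ln(60000) = 5.9388 + 2.7926 + 2.7505 = 11.4819
CE = e^11.4819 ≈ 96945.09

$96,945.09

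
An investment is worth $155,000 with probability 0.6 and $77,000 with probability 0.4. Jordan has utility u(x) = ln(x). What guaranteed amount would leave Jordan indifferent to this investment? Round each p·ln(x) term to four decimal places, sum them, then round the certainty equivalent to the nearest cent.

$117,160.49

E[u] = 0.6·ln(155000) + 0.4·ln(77000) = 7.1707 + 4.5006 = 11.6713
CE = e^11.6713 ≈ 117160.49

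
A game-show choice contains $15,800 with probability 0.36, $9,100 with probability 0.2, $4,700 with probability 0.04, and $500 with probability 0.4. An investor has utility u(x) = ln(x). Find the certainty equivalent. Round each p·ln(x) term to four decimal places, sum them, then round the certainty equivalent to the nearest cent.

E[u] = 0.36·ln(15800) + 0.2·ln(9100) + 0.04·ln(4700) + 0.4·ln(500) = 3.4804 + 1.8232 + 0.3382 + 2.4858 = 8.1276
CE = e^8.1276 ≈ 3386.66

$3,386.66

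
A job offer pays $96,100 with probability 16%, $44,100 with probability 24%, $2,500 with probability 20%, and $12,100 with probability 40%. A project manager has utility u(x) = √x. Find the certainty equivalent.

E[u] = 0.16·√96100 + 0.24·√44100 + 0.2·√2500 + 0.4·√12100 = 0.16·310 + 0.24·210 + 0.2·50 + 0.4·110 = 154
CE = (154)² = 23716

$23,716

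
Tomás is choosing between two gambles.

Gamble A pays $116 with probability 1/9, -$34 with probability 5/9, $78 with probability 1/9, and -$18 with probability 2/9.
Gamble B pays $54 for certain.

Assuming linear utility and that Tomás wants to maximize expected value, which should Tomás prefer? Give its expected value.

Gamble A = 1/9 × 116 + 5/9 × (-34) + 1/9 × 78 + 2/9 × (-18) = 12.8889 − 18.8889 + 8.6667 − 4 = -1.3333
Gamble B: 54 (certain)

Gamble B ($54)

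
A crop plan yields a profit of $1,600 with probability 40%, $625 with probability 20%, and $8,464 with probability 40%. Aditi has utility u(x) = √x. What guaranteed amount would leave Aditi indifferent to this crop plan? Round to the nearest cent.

E[u] = 0.4·√1600 + 0.2·√625 + 0.4·√8464 = 0.4·40 + 0.2·25 + 0.4·92 = 57.8
CE = (57.8)² = 3340.84

$3,340.84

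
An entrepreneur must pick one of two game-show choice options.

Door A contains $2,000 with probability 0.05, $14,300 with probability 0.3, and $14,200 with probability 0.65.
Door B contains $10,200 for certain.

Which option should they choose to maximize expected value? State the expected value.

Door A = 0.05 × 2000 + 0.3 × 14300 + 0.65 × 14200 = 100 + 4290 + 9230 = 13620
Door B: 10200 (certain)

Door A ($13,620)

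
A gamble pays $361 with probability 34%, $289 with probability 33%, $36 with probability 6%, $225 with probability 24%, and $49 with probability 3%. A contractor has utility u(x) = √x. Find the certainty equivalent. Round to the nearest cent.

$263.74

E[u] = 0.34·√361 + 0.33·√289 + 0.06·√36 + 0.24·√225 + 0.03·√49 = 0.34·19 + 0.33·17 + 0.06·6 + 0.24·15 + 0.03·7 = 16.24
CE = (16.24)² = 263.7376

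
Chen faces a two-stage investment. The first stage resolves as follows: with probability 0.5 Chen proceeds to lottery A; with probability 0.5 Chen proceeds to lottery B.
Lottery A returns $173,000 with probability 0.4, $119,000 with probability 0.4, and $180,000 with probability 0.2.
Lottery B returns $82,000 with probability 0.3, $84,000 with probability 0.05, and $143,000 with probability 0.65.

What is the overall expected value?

EV(A) = 0.4 × 173000 + 0.4 × 119000 + 0.2 × 180000 = 69200 + 47600 + 36000 = 152800
EV(B) = 0.3 × 82000 + 0.05 × 84000 + 0.65 × 143000 = 24600 + 4200 + 92950 = 121750
Overall = 0.5 × 152800 + 0.5 × 121750 = 76400 + 60875 = 137275

$137,275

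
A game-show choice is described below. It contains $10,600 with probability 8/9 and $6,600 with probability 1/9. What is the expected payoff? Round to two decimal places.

EV = 8/9 × 10600 + 1/9 × 6600 = 9422.2222 + 733.3333 = 10155.5556

$10,155.56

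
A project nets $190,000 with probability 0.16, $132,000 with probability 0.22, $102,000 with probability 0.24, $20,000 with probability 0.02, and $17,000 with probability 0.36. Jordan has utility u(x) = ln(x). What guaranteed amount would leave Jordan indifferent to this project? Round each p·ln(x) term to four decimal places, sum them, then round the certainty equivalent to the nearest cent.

E[u] = 0.16·ln(190000) + 0.22·ln(132000) + 0.24·ln(102000) + 0.02·ln(20000) + 0.36·ln(17000) = 1.9448 + 2.5939 + 2.7679 + 0.1981 + 3.5067 = 11.0114
CE = e^11.0114 ≈ 60560.61

$60,560.61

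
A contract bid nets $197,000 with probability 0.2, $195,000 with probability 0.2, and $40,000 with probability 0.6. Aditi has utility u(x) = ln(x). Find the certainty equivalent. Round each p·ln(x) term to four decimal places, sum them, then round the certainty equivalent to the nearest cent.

$75,538.67

E[u] = 0.2·ln(197000) + 0.2·ln(195000) + 0.6·ln(40000) = 2.4382 + 2.4362 + 6.3580 = 11.2324
CE = e^11.2324 ≈ 75538.67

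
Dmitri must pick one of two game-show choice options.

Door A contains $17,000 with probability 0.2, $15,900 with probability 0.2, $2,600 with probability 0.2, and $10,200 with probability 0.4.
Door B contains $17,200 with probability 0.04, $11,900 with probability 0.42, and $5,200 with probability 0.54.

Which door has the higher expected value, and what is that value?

Door A = 0.2 × 17000 + 0.2 × 15900 + 0.2 × 2600 + 0.4 × 10200 = 3400 + 3180 + 520 + 4080 = 11180
Door B = 0.04 × 17200 + 0.42 × 11900 + 0.54 × 5200 = 688 + 4998 + 2808 = 8494

Door A ($11,180)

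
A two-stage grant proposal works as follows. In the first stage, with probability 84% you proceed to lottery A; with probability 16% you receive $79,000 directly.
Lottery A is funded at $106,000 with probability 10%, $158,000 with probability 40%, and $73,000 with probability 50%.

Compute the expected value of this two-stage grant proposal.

$105,292

EV(A) = 0.1 × 106000 + 0.4 × 158000 + 0.5 × 73000 = 10600 + 63200 + 36500 = 110300
Branch B: 79000 (certain)
Overall = 0.84 × 110300 + 0.16 × 79000 = 92652 + 12640 = 105292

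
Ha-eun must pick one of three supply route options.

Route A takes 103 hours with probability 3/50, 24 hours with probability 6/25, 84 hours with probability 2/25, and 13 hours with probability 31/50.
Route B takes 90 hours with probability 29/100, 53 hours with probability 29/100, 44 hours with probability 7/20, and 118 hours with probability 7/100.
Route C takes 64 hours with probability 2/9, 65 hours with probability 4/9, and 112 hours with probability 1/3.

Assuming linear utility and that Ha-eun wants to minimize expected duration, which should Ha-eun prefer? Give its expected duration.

Route A (26.72 hours)

Route A = 3/50 × 103 + 6/25 × 24 + 2/25 × 84 + 31/50 × 13 = 6.18 + 5.76 + 6.72 + 8.06 = 26.72
Route B = 29/100 × 90 + 29/100 × 53 + 7/20 × 44 + 7/100 × 118 = 26.1 + 15.37 + 15.4 + 8.26 = 65.13
Route C = 2/9 × 64 + 4/9 × 65 + 1/3 × 112 = 14.2222 + 28.8889 + 37.3333 = 80.4444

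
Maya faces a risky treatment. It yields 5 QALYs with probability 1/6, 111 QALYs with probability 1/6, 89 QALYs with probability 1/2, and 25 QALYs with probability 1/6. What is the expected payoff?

68 QALYs

EV = 1/6 × 5 + 1/6 × 111 + 1/2 × 89 + 1/6 × 25 = 0.8333 + 18.5 + 44.5 + 4.1667 = 68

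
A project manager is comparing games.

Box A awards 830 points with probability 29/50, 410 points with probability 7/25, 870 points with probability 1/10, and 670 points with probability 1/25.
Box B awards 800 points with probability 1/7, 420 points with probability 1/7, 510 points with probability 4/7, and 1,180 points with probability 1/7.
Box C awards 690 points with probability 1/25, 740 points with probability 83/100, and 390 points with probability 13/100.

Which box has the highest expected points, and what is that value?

Box A = 29/50 × 830 + 7/25 × 410 + 1/10 × 870 + 1/25 × 670 = 481.4 + 114.8 + 87 + 26.8 = 710
Box B = 1/7 × 800 + 1/7 × 420 + 4/7 × 510 + 1/7 × 1180 = 114.2857 + 60 + 291.4286 + 168.5714 = 634.2857
Box C = 1/25 × 690 + 83/100 × 740 + 13/100 × 390 = 27.6 + 614.2 + 50.7 = 692.5

Box A (710 points)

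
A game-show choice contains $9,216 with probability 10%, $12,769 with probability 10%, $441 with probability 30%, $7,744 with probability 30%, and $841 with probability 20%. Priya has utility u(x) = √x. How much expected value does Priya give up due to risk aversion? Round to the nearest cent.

$1,293.84

E[u] = 0.1·√9216 + 0.1·√12769 + 0.3·√441 + 0.3·√7744 + 0.2·√841 = 0.1·96 + 0.1·113 + 0.3·21 + 0.3·88 + 0.2·29 = 59.4
CE = (59.4)² = 3528.36
Risk premium = EV − CE = 4822.2 − 3528.36 = 1293.84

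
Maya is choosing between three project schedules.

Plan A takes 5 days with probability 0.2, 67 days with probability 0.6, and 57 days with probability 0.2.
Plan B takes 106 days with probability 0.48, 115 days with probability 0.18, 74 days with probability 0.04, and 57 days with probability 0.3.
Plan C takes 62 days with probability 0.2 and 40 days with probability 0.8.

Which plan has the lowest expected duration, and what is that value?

Plan C (44.4 days)

Plan A = 0.2 × 5 + 0.6 × 67 + 0.2 × 57 = 1 + 40.2 + 11.4 = 52.6
Plan B = 0.48 × 106 + 0.18 × 115 + 0.04 × 74 + 0.3 × 57 = 50.88 + 20.7 + 2.96 + 17.1 = 91.64
Plan C = 0.2 × 62 + 0.8 × 40 = 12.4 + 32 = 44.4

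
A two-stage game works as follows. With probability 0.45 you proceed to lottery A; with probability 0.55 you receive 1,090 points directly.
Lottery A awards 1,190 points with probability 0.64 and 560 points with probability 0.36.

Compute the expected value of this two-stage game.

1032.94 points

EV(A) = 0.64 × 1190 + 0.36 × 560 = 761.6 + 201.6 = 963.2
Branch B: 1090 (certain)
Overall = 0.45 × 963.2 + 0.55 × 1090 = 433.44 + 599.5 = 1032.94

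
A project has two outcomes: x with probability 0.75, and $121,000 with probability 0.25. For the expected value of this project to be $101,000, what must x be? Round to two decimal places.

0.75·x + 0.25·121000 = 101000
0.75·x = 101000 − 30250 = 70750
x = 70750 / 0.75 = 94333.3333

x = $94,333.33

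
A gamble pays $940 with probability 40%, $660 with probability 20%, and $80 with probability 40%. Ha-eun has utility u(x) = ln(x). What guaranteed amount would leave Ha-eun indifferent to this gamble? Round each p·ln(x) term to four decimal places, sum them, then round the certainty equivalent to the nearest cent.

E[u] = 0.4·ln(940) + 0.2·ln(660) + 0.4·ln(80) = 2.7384 + 1.2984 + 1.7528 = 5.7896
CE = e^5.7896 ≈ 326.88

$326.88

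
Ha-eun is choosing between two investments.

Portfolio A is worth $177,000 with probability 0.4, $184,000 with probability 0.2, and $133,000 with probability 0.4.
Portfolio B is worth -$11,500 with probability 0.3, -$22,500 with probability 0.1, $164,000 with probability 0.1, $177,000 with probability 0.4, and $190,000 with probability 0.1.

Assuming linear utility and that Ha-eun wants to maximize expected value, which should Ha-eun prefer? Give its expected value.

Portfolio A = 0.4 × 177000 + 0.2 × 184000 + 0.4 × 133000 = 70800 + 36800 + 53200 = 160800
Portfolio B = 0.3 × (-11500) + 0.1 × (-22500) + 0.1 × 164000 + 0.4 × 177000 + 0.1 × 190000 = -3450 − 2250 + 16400 + 70800 + 19000 = 100500

Portfolio A ($160,800)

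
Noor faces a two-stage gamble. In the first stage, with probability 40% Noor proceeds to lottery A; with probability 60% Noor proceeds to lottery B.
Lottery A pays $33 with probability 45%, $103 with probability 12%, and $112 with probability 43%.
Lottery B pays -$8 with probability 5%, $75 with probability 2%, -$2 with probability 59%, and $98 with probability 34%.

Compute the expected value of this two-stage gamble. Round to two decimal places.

EV(A) = 0.45 × 33 + 0.12 × 103 + 0.43 × 112 = 14.85 + 12.36 + 48.16 = 75.37
EV(B) = 0.05 × (-8) + 0.02 × 75 + 0.59 × (-2) + 0.34 × 98 = -0.4 + 1.5 − 1.18 + 33.32 = 33.24
Overall = 0.4 × 75.37 + 0.6 × 33.24 = 30.148 + 19.944 = 50.092

$50.09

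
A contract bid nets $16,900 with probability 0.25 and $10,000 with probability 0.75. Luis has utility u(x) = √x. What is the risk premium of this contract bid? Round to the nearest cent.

$168.75

E[u] = 0.25·√16900 + 0.75·√10000 = 0.25·130 + 0.75·100 = 107.5
CE = (107.5)² = 11556.25
Risk premium = EV − CE = 11725 − 11556.25 = 168.75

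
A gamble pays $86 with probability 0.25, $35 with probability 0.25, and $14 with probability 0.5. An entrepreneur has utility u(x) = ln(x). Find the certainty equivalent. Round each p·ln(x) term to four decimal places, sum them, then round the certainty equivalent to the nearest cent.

$27.71

E[u] = 0.25·ln(86) + 0.25·ln(35) + 0.5·ln(14) = 1.1136 + 0.8888 + 1.3195 = 3.3219
CE = e^3.3219 ≈ 27.71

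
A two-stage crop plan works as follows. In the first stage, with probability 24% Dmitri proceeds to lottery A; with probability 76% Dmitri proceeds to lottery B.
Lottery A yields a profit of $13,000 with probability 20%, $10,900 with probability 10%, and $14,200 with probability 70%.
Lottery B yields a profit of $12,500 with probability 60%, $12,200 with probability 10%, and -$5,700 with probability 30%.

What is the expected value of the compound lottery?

EV(A) = 0.2 × 13000 + 0.1 × 10900 + 0.7 × 14200 = 2600 + 1090 + 9940 = 13630
EV(B) = 0.6 × 12500 + 0.1 × 12200 + 0.3 × (-5700) = 7500 + 1220 − 1710 = 7010
Overall = 0.24 × 13630 + 0.76 × 7010 = 3271.2 + 5327.6 = 8598.8

$8,598.80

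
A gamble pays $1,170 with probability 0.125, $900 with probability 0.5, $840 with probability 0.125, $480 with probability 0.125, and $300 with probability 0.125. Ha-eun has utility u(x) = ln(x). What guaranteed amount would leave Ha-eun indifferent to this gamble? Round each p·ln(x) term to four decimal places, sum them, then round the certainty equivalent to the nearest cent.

E[u] = 0.125·ln(1170) + 0.5·ln(900) + 0.125·ln(840) + 0.125·ln(480) + 0.125·ln(300) = 0.8831 + 3.4012 + 0.8417 + 0.7717 + 0.7130 = 6.6107
CE = e^6.6107 ≈ 743.00

$743.00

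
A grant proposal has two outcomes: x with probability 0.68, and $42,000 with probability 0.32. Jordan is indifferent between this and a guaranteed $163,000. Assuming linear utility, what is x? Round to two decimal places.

0.68·x + 0.32·42000 = 163000
0.68·x = 163000 − 13440 = 149560
x = 149560 / 0.68 = 219941.1765

x = $219,941.18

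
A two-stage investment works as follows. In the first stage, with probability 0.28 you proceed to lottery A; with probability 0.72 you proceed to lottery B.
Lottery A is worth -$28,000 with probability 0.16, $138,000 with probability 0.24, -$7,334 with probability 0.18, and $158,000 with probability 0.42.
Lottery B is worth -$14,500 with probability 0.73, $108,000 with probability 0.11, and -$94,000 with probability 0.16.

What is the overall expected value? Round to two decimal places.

EV(A) = 0.16 × (-28000) + 0.24 × 138000 + 0.18 × (-7334) + 0.42 × 158000 = -4480 + 33120 − 1320.12 + 66360 = 93679.88
EV(B) = 0.73 × (-14500) + 0.11 × 108000 + 0.16 × (-94000) = -10585 + 11880 − 15040 = -13745
Overall = 0.28 × 93679.88 + 0.72 × (-13745) = 26230.3664 − 9896.4 = 16333.9664

$16,333.97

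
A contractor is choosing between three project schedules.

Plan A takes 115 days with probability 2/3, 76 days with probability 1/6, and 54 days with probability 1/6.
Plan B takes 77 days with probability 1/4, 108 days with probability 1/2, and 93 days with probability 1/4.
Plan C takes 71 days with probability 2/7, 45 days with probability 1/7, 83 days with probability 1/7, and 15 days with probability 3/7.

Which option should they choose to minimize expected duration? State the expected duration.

Plan A = 2/3 × 115 + 1/6 × 76 + 1/6 × 54 = 76.6667 + 12.6667 + 9 = 98.3333
Plan B = 1/4 × 77 + 1/2 × 108 + 1/4 × 93 = 19.25 + 54 + 23.25 = 96.5
Plan C = 2/7 × 71 + 1/7 × 45 + 1/7 × 83 + 3/7 × 15 = 20.2857 + 6.4286 + 11.8571 + 6.4286 = 45

Plan C (45 days)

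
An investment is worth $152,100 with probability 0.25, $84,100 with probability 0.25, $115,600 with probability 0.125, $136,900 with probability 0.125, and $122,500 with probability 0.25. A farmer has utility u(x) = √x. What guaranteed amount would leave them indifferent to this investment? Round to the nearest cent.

$119,889.06

E[u] = 0.25·√152100 + 0.25·√84100 + 0.125·√115600 + 0.125·√136900 + 0.25·√122500 = 0.25·390 + 0.25·290 + 0.125·340 + 0.125·370 + 0.25·350 = 346.25
CE = (346.25)² = 119889.0625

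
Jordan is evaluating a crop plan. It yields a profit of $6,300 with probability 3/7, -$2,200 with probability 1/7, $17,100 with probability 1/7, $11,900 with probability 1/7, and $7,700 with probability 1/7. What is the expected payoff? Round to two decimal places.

$7,628.57

EV = 3/7 × 6300 + 1/7 × (-2200) + 1/7 × 17100 + 1/7 × 11900 + 1/7 × 7700 = 2700 − 314.2857 + 2442.8571 + 1700 + 1100 = 7628.5714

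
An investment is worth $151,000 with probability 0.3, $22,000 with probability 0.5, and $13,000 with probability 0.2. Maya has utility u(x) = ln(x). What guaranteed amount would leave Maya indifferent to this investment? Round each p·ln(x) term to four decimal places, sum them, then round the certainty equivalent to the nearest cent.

E[u] = 0.3·ln(151000) + 0.5·ln(22000) + 0.2·ln(13000) = 3.5775 + 4.9994 + 1.8945 = 10.4714
CE = e^10.4714 ≈ 35291.59

$35,291.59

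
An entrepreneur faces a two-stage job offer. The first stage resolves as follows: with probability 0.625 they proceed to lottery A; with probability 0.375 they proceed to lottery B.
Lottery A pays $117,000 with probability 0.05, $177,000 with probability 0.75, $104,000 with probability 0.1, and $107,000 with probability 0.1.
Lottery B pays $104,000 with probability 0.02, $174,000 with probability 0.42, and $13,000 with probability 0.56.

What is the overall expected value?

$130,727.50

EV(A) = 0.05 × 117000 + 0.75 × 177000 + 0.1 × 104000 + 0.1 × 107000 = 5850 + 132750 + 10400 + 10700 = 159700
EV(B) = 0.02 × 104000 + 0.42 × 174000 + 0.56 × 13000 = 2080 + 73080 + 7280 = 82440
Overall = 0.625 × 159700 + 0.375 × 82440 = 99812.5 + 30915 = 130727.5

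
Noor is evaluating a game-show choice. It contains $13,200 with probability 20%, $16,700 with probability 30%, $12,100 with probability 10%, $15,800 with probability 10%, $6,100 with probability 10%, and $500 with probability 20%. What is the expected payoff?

EV = 0.2 × 13200 + 0.3 × 16700 + 0.1 × 12100 + 0.1 × 15800 + 0.1 × 6100 + 0.2 × 500 = 2640 + 5010 + 1210 + 1580 + 610 + 100 = 11150

$11,150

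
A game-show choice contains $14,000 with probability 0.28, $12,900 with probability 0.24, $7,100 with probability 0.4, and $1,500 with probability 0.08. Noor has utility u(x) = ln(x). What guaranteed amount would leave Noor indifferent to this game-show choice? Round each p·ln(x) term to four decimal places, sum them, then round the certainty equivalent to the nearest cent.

$8,750.80

E[u] = 0.28·ln(14000) + 0.24·ln(12900) + 0.4·ln(7100) + 0.08·ln(1500) = 2.6731 + 2.2716 + 3.5471 + 0.5851 = 9.0769
CE = e^9.0769 ≈ 8750.80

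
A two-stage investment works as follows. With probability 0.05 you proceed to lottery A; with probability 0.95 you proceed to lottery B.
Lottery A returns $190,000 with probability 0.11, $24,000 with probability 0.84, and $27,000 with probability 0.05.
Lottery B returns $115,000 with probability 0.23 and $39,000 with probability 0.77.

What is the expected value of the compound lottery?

EV(A) = 0.11 × 190000 + 0.84 × 24000 + 0.05 × 27000 = 20900 + 20160 + 1350 = 42410
EV(B) = 0.23 × 115000 + 0.77 × 39000 = 26450 + 30030 = 56480
Overall = 0.05 × 42410 + 0.95 × 56480 = 2120.5 + 53656 = 55776.5

$55,776.50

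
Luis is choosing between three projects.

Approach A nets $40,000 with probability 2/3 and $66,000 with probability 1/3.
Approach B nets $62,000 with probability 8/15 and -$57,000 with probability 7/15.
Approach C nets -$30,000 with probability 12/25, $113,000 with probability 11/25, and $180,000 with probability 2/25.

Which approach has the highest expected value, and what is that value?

Approach A = 2/3 × 40000 + 1/3 × 66000 = 26666.6667 + 22000 = 48666.6667
Approach B = 8/15 × 62000 + 7/15 × (-57000) = 33066.6667 − 26600 = 6466.6667
Approach C = 12/25 × (-30000) + 11/25 × 113000 + 2/25 × 180000 = -14400 + 49720 + 14400 = 49720

Approach C ($49,720)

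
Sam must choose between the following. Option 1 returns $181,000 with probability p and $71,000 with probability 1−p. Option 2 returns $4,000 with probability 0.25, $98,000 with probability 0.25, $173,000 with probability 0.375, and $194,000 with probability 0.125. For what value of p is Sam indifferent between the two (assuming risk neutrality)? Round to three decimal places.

p = 0.397

EV(Option 2) = 0.25 × 4000 + 0.25 × 98000 + 0.375 × 173000 + 0.125 × 194000 = 1000 + 24500 + 64875 + 24250 = 114625
p·181000 + (1−p)·71000 = 114625
110000p + 71000 = 114625
p = (114625 − 71000) / 110000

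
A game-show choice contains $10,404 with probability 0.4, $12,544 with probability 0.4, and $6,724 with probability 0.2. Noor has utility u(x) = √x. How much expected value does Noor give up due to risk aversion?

$120

E[u] = 0.4·√10404 + 0.4·√12544 + 0.2·√6724 = 0.4·102 + 0.4·112 + 0.2·82 = 102
CE = (102)² = 10404
Risk premium = EV − CE = 10524 − 10404 = 120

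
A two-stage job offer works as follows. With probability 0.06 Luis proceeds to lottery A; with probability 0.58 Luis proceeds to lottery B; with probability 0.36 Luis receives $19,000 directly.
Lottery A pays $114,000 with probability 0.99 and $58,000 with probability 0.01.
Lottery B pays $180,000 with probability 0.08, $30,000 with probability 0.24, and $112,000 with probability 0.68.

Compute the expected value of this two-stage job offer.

EV(A) = 0.99 × 114000 + 0.01 × 58000 = 112860 + 580 = 113440
EV(B) = 0.08 × 180000 + 0.24 × 30000 + 0.68 × 112000 = 14400 + 7200 + 76160 = 97760
Branch C: 19000 (certain)
Overall = 0.06 × 113440 + 0.58 × 97760 + 0.36 × 19000 = 6806.4 + 56700.8 + 6840 = 70347.2

$70,347.20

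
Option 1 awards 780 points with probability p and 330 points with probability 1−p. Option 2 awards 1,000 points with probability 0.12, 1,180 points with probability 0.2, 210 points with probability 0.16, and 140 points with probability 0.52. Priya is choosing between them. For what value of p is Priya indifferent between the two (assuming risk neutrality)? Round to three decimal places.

p = 0.294

EV(Option 2) = 0.12 × 1000 + 0.2 × 1180 + 0.16 × 210 + 0.52 × 140 = 120 + 236 + 33.6 + 72.8 = 462.4
p·780 + (1−p)·330 = 462.4
450p + 330 = 462.4
p = (462.4 − 330) / 450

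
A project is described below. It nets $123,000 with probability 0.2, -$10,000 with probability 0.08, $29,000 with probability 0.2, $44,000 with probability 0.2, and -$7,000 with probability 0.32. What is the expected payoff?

$36,160

EV = 0.2 × 123000 + 0.08 × (-10000) + 0.2 × 29000 + 0.2 × 44000 + 0.32 × (-7000) = 24600 − 800 + 5800 + 8800 − 2240 = 36160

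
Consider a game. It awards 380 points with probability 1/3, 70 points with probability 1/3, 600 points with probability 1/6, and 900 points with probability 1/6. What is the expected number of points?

EV = 1/3 × 380 + 1/3 × 70 + 1/6 × 600 + 1/6 × 900 = 126.6667 + 23.3333 + 100 + 150 = 400

400 points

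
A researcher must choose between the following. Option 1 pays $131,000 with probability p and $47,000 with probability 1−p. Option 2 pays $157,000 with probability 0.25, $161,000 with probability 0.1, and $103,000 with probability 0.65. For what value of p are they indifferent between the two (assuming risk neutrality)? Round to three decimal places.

p = 0.896

EV(Option 2) = 0.25 × 157000 + 0.1 × 161000 + 0.65 × 103000 = 39250 + 16100 + 66950 = 122300
p·131000 + (1−p)·47000 = 122300
84000p + 47000 = 122300
p = (122300 − 47000) / 84000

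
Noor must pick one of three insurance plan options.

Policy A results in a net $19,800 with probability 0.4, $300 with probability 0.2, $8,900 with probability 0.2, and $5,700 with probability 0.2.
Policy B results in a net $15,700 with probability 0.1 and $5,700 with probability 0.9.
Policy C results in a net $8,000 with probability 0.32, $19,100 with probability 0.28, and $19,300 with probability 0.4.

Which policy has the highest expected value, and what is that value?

Policy C ($15,628)

Policy A = 0.4 × 19800 + 0.2 × 300 + 0.2 × 8900 + 0.2 × 5700 = 7920 + 60 + 1780 + 1140 = 10900
Policy B = 0.1 × 15700 + 0.9 × 5700 = 1570 + 5130 = 6700
Policy C = 0.32 × 8000 + 0.28 × 19100 + 0.4 × 19300 = 2560 + 5348 + 7720 = 15628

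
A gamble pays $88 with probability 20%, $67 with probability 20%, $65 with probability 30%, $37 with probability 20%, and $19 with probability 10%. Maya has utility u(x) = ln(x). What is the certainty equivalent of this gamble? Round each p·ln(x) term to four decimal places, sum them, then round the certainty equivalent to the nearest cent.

E[u] = 0.2·ln(88) + 0.2·ln(67) + 0.3·ln(65) + 0.2·ln(37) + 0.1·ln(19) = 0.8955 + 0.8409 + 1.2523 + 0.7222 + 0.2944 = 4.0053
CE = e^4.0053 ≈ 54.89

$54.89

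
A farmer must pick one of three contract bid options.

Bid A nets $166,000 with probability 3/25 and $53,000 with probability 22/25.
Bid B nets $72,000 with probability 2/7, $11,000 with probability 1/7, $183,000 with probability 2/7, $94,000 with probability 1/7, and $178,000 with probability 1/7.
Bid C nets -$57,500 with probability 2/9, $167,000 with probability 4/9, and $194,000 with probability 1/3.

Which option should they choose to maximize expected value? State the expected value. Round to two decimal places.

Bid A = 3/25 × 166000 + 22/25 × 53000 = 19920 + 46640 = 66560
Bid B = 2/7 × 72000 + 1/7 × 11000 + 2/7 × 183000 + 1/7 × 94000 + 1/7 × 178000 = 20571.4286 + 1571.4286 + 52285.7143 + 13428.5714 + 25428.5714 = 113285.7143
Bid C = 2/9 × (-57500) + 4/9 × 167000 + 1/3 × 194000 = -12777.7778 + 74222.2222 + 64666.6667 = 126111.1111

Bid C ($126,111.11)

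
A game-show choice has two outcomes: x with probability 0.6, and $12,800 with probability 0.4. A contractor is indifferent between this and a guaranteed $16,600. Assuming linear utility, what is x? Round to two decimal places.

0.6·x + 0.4·12800 = 16600
0.6·x = 16600 − 5120 = 11480
x = 11480 / 0.6 = 19133.3333

x = $19,133.33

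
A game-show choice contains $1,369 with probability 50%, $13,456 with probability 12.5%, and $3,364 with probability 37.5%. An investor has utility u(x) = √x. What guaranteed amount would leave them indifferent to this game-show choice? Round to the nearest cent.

E[u] = 0.5·√1369 + 0.125·√13456 + 0.375·√3364 = 0.5·37 + 0.125·116 + 0.375·58 = 54.75
CE = (54.75)² = 2997.5625

$2,997.56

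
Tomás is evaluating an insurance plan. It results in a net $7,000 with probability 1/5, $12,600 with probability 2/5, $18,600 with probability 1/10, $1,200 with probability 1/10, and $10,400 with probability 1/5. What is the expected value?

$10,500

EV = 1/5 × 7000 + 2/5 × 12600 + 1/10 × 18600 + 1/10 × 1200 + 1/5 × 10400 = 1400 + 5040 + 1860 + 120 + 2080 = 10500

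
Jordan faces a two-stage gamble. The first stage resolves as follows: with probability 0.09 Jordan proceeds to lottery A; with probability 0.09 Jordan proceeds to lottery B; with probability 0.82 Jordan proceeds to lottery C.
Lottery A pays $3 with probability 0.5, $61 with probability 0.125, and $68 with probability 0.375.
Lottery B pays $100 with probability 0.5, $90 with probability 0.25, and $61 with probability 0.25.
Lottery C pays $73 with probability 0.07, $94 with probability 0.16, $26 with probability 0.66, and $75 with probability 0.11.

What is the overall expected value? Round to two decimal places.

EV(A) = 0.5 × 3 + 0.125 × 61 + 0.375 × 68 = 1.5 + 7.625 + 25.5 = 34.625
EV(B) = 0.5 × 100 + 0.25 × 90 + 0.25 × 61 = 50 + 22.5 + 15.25 = 87.75
EV(C) = 0.07 × 73 + 0.16 × 94 + 0.66 × 26 + 0.11 × 75 = 5.11 + 15.04 + 17.16 + 8.25 = 45.56
Overall = 0.09 × 34.625 + 0.09 × 87.75 + 0.82 × 45.56 = 3.11625 + 7.8975 + 37.3592 = 48.37295

$48.37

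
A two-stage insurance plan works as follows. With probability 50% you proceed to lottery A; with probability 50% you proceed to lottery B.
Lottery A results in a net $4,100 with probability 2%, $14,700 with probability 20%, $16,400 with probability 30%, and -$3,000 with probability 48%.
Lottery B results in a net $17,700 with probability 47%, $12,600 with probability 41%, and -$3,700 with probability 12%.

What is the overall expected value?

$9,771.50

EV(A) = 0.02 × 4100 + 0.2 × 14700 + 0.3 × 16400 + 0.48 × (-3000) = 82 + 2940 + 4920 − 1440 = 6502
EV(B) = 0.47 × 17700 + 0.41 × 12600 + 0.12 × (-3700) = 8319 + 5166 − 444 = 13041
Overall = 0.5 × 6502 + 0.5 × 13041 = 3251 + 6520.5 = 9771.5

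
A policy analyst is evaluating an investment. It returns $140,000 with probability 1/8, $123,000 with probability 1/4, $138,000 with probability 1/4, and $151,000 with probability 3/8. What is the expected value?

$139,375

EV = 1/8 × 140000 + 1/4 × 123000 + 1/4 × 138000 + 3/8 × 151000 = 17500 + 30750 + 34500 + 56625 = 139375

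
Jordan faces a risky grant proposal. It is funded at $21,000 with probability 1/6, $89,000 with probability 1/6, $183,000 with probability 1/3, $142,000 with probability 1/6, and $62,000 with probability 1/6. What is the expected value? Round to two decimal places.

EV = 1/6 × 21000 + 1/6 × 89000 + 1/3 × 183000 + 1/6 × 142000 + 1/6 × 62000 = 3500 + 14833.3333 + 61000 + 23666.6667 + 10333.3333 = 113333.3333

$113,333.33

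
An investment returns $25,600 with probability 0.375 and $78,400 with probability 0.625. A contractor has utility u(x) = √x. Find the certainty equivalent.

$55,225

E[u] = 0.375·√25600 + 0.625·√78400 = 0.375·160 + 0.625·280 = 235
CE = (235)² = 55225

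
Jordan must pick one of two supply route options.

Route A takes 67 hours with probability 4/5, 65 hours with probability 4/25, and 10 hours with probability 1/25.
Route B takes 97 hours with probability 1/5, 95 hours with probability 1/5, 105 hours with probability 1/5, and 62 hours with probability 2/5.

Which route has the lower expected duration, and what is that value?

Route A (64.4 hours)

Route A = 4/5 × 67 + 4/25 × 65 + 1/25 × 10 = 53.6 + 10.4 + 0.4 = 64.4
Route B = 1/5 × 97 + 1/5 × 95 + 1/5 × 105 + 2/5 × 62 = 19.4 + 19 + 21 + 24.8 = 84.2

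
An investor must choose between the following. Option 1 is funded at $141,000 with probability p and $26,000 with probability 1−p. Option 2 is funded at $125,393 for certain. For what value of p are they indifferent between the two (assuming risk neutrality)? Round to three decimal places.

p·141000 + (1−p)·26000 = 125393
115000p + 26000 = 125393
p = (125393 − 26000) / 115000

p = 0.864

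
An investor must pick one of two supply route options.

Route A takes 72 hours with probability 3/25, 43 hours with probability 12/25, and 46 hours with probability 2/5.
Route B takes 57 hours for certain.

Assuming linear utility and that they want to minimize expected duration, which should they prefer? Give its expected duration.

Route A = 3/25 × 72 + 12/25 × 43 + 2/5 × 46 = 8.64 + 20.64 + 18.4 = 47.68
Route B: 57 (certain)

Route A (47.68 hours)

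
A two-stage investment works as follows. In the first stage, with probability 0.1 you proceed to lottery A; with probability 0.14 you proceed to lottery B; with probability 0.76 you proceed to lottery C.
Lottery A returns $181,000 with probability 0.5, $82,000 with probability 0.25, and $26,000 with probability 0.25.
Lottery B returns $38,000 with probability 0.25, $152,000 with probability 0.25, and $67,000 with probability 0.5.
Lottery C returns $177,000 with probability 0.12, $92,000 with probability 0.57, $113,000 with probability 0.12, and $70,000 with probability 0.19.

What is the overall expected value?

$99,500.40

EV(A) = 0.5 × 181000 + 0.25 × 82000 + 0.25 × 26000 = 90500 + 20500 + 6500 = 117500
EV(B) = 0.25 × 38000 + 0.25 × 152000 + 0.5 × 67000 = 9500 + 38000 + 33500 = 81000
EV(C) = 0.12 × 177000 + 0.57 × 92000 + 0.12 × 113000 + 0.19 × 70000 = 21240 + 52440 + 13560 + 13300 = 100540
Overall = 0.1 × 117500 + 0.14 × 81000 + 0.76 × 100540 = 11750 + 11340 + 76410.4 = 99500.4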